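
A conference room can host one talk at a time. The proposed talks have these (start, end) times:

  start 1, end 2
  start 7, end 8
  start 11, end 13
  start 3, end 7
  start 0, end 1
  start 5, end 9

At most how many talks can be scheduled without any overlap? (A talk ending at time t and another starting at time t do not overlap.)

Sort by end time and greedily take each interval whose start is ≥ the last chosen end.
Sorted by end: (0,1)  (1,2)  (3,7)  (7,8)  (5,9)  (11,13)
take (0,1); take (1,2); take (3,7); take (7,8); take (11,13).
Selected 5 talks.

5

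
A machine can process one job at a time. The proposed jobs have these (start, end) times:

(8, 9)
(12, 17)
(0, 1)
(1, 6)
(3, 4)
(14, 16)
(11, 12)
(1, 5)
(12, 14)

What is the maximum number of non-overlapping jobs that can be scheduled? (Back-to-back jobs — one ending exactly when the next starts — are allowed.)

6

Sort by end time and greedily take each interval whose start is ≥ the last chosen end.
By end time: (0,1), (3,4), (1,5), (1,6), (8,9), (11,12), (12,14), (14,16), (12,17).
Pick (0,1); next start ≥ 1 → (3,4); next start ≥ 4 → (8,9); next start ≥ 9 → (11,12); next start ≥ 12 → (12,14); next start ≥ 14 → (14,16).
Selected 6 jobs.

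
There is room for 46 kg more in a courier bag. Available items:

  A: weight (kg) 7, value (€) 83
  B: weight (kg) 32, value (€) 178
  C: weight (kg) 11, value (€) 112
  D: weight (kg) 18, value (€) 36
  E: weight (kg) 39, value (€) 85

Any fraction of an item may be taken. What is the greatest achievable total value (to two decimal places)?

Greedy by value/weight ratio, highest first.
Order: A (83/7=11.86) > C (112/11=10.18) > B (178/32=5.56) > E (85/39=2.18) > D (36/18=2.00)
Fill: take A (7 @ 83) → take C (11 @ 112) → take 28/32 of B → 155.75; 46/46 used.
Total value = 350.75

350.75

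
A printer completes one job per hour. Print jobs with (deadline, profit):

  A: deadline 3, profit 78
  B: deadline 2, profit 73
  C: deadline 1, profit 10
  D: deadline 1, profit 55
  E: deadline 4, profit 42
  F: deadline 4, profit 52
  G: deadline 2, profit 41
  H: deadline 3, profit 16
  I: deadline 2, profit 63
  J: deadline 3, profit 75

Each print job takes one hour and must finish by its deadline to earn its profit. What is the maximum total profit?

Sort by profit descending; place each in the latest free slot ≤ its deadline.
Profit order: A=78 J=75 B=73 I=63 D=55 F=52 E=42 G=41 H=16 C=10
Assign: A→slot 3, J→slot 2, B→slot 1, I skipped, D skipped, F→slot 4, E skipped, G skipped, H skipped, C skipped.
Slots: [1:B] [2:J] [3:A] [4:F]
Profit = 73 + 75 + 78 + 52 = 278

278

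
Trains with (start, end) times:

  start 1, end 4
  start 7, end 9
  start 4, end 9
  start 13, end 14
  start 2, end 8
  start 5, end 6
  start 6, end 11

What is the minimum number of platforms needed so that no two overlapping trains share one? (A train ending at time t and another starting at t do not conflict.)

4

Events (time:±→running): 1:+→1 2:+→2 4:-→1 4:+→2 5:+→3 6:-→2 6:+→3 7:+→4 … peak 4.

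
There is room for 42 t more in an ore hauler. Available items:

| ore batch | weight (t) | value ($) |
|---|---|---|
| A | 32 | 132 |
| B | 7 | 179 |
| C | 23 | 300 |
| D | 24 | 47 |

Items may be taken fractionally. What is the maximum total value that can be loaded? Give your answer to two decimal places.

Sort by value per unit weight and fill in that order.
Order: B (179/7=25.57) > C (300/23=13.04) > A (132/32=4.12) > D (47/24=1.96)
Fill: take B (7 @ 179) → take C (23 @ 300) → take 12/32 of A → 49.50; 42/42 used.
Total value = 528.50

528.50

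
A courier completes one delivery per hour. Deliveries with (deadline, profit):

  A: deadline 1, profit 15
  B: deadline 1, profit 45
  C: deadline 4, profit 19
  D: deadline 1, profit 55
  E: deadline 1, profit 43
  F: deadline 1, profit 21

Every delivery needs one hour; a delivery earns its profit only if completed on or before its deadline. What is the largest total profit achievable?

Profit order: D=55 B=45 E=43 F=21 C=19 A=15
Assign: D→slot 1, B skipped, E skipped, F skipped, C→slot 4, A skipped.
Slots: [1:D] [4:C]
Profit = 55 + 19 = 74

74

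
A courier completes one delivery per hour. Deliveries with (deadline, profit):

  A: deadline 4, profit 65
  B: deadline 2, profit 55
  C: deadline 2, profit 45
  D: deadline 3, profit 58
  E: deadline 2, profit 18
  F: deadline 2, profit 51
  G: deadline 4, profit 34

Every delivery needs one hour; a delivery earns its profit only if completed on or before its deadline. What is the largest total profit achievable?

Profit order: A=65 D=58 B=55 F=51 C=45 G=34 E=18
Assign: A→slot 4, D→slot 3, B→slot 2, F→slot 1, C skipped, G skipped, E skipped.
Slots: [1:F] [2:B] [3:D] [4:A]
Profit = 51 + 55 + 58 + 65 = 229

229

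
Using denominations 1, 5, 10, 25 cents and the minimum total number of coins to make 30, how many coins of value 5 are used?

1

Greedy: take as many of the largest coin as possible, then repeat with the remainder.
30 = 1×25 + 1×5
Count of 5: 1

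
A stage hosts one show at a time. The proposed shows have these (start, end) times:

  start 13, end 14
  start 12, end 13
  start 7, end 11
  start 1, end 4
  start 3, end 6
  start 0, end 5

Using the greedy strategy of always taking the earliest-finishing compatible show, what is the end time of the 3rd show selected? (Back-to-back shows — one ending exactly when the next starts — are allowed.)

13

Sorted by end: (1,4)  (0,5)  (3,6)  (7,11)  (12,13)  (13,14)
take (1,4); take (7,11); take (12,13); take (13,14).
Selected: (1,4) (7,11) (12,13) (13,14)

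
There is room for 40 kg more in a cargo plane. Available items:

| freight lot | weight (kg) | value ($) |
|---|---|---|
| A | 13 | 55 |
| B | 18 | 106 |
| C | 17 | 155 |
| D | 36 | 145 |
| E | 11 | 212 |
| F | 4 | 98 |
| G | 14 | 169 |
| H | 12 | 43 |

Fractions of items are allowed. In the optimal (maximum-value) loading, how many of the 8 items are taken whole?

Order: F (98/4=24.50) > E (212/11=19.27) > G (169/14=12.07) > C (155/17=9.12) > B (106/18=5.89) > A (55/13=4.23) > D (145/36=4.03) > H (43/12=3.58)
Fill: take F (4 @ 98) → take E (11 @ 212) → take G (14 @ 169) → take 11/17 of C → 100.29; 40/40 used.
3 item(s) taken whole; one partial (take 11/17 of C).

3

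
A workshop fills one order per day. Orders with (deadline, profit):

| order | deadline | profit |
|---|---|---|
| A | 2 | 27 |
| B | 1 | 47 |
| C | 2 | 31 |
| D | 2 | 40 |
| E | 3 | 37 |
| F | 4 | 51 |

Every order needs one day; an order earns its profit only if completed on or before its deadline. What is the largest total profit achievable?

175

Profit order: F=51 B=47 D=40 E=37 C=31 A=27
Assign: F→slot 4, B→slot 1, D→slot 2, E→slot 3, C skipped, A skipped.
Slots: [1:B] [2:D] [3:E] [4:F]
Profit = 47 + 40 + 37 + 51 = 175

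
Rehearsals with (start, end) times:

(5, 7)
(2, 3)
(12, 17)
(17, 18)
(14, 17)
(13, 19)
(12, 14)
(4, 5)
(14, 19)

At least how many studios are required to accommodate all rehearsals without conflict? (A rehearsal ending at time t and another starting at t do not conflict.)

4

Count concurrent intervals with a sweep; the peak is the room count.
starts: [2, 4, 5, 12, 12, 13, 14, 14, 17]
ends:   [3, 5, 7, 14, 17, 17, 18, 19, 19]
s2→1 e3→0 s4→1 e5→0 s5→1 e7→0 s12→1 s12→2 s13→3 e14→2 s14→3 s14→4  — peak 4.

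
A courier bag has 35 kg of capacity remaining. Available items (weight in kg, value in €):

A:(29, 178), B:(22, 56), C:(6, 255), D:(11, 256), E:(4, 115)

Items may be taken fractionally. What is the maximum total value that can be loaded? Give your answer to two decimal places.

Order: C (255/6=42.50) > E (115/4=28.75) > D (256/11=23.27) > A (178/29=6.14) > B (56/22=2.55)
Fill: take C (6 @ 255) → take E (4 @ 115) → take D (11 @ 256) → take 14/29 of A → 85.93; 35/35 used.
Total value = 711.93

711.93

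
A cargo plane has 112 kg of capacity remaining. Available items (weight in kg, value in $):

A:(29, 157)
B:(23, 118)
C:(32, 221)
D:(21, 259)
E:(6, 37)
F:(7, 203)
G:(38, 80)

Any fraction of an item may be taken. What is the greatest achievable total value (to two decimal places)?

964.22

Greedy by value/weight ratio, highest first.
Ratios (sorted): F 29.00, D 12.33, C 6.91, E 6.17, A 5.41, B 5.13, G 2.11
take F (7 @ 203); take D (21 @ 259); take C (32 @ 221); take E (6 @ 37); take A (29 @ 157); take 17/23 of B → 87.22. Capacity used 112/112.
Total value = 964.22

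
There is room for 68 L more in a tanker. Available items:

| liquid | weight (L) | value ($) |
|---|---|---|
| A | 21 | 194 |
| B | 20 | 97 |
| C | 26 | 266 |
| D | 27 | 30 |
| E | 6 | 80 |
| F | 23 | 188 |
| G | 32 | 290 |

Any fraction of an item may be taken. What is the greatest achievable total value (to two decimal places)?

Order: E (80/6=13.33) > C (266/26=10.23) > A (194/21=9.24) > G (290/32=9.06) > F (188/23=8.17) > B (97/20=4.85) > D (30/27=1.11)
Fill: take E (6 @ 80) → take C (26 @ 266) → take A (21 @ 194) → take 15/32 of G → 135.94; 68/68 used.
Total value = 675.94

675.94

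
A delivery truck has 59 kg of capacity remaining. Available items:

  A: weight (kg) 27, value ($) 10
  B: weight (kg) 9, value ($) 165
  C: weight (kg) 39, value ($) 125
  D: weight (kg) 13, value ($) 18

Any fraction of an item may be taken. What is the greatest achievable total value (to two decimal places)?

305.23

Order: B (165/9=18.33) > C (125/39=3.21) > D (18/13=1.38) > A (10/27=0.37)
Fill: take B (9 @ 165) → take C (39 @ 125) → take 11/13 of D → 15.23; 59/59 used.
Total value = 305.23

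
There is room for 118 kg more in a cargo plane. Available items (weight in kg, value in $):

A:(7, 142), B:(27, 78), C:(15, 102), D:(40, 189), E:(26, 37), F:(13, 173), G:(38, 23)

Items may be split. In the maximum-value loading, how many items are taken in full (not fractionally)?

Ratios (sorted): A 20.29, F 13.31, C 6.80, D 4.72, B 2.89, E 1.42, G 0.61
take A (7 @ 142); take F (13 @ 173); take C (15 @ 102); take D (40 @ 189); take B (27 @ 78); take 16/26 of E → 22.77. Capacity used 118/118.
5 item(s) taken whole; one partial (take 16/26 of E).

5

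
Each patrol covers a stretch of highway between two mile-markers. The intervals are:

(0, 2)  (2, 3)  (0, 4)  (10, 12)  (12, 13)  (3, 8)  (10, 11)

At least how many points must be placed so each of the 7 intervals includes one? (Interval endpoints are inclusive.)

By right end: [0,2]  [2,3]  [0,4]  [3,8]  [10,11]  [10,12]  [12,13]
[0,2] uncovered → point at 2; [3,8] uncovered → point at 8; [10,11] uncovered → point at 11; [12,13] uncovered → point at 13.
Points: 2, 8, 11, 13 (4 total).

4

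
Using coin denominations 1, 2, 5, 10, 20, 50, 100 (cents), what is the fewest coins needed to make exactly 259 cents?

Greedy: take as many of the largest coin as possible, then repeat with the remainder.
259 = 2×100 + 1×50 + 1×5 + 2×2
Total coins = 2 + 1 + 1 + 2 = 6

6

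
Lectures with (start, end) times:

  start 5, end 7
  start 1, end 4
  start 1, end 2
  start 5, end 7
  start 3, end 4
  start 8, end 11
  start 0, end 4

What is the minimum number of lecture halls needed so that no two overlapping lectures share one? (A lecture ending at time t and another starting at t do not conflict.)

Events (time:±→running): 0:+→1 1:+→2 1:+→3 … peak 3.

3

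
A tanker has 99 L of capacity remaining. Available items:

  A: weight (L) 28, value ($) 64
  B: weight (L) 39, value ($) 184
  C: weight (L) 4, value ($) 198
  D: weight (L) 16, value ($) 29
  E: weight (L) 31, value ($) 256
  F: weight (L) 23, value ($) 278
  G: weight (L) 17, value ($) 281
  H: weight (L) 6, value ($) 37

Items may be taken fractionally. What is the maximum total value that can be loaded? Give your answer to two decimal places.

1134.92

Order: C (198/4=49.50) > G (281/17=16.53) > F (278/23=12.09) > E (256/31=8.26) > H (37/6=6.17) > B (184/39=4.72) > A (64/28=2.29) > D (29/16=1.81)
Fill: take C (4 @ 198) → take G (17 @ 281) → take F (23 @ 278) → take E (31 @ 256) → take H (6 @ 37) → take 18/39 of B → 84.92; 99/99 used.
Total value = 1134.92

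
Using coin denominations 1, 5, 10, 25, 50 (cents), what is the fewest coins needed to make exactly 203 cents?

203 − 4×50→3 − 3×1→0
Total coins = 4 + 3 = 7

7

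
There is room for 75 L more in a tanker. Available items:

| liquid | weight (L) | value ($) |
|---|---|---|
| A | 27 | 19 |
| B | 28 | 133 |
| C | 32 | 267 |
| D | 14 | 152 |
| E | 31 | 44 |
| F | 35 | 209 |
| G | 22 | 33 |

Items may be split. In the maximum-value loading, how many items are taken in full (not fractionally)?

Sort by value per unit weight and fill in that order.
Ratios (sorted): D 10.86, C 8.34, F 5.97, B 4.75, G 1.50, E 1.42, A 0.70
take D (14 @ 152); take C (32 @ 267); take 29/35 of F → 173.17. Capacity used 75/75.
2 item(s) taken whole; one partial (take 29/35 of F).

2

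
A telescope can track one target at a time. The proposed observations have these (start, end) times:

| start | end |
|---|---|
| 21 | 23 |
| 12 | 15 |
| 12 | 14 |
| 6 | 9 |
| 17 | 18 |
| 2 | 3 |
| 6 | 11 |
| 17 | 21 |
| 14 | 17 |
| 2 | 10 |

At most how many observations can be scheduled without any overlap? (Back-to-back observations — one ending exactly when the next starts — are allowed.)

6

By end time: (2,3), (6,9), (2,10), (6,11), (12,14), (12,15), (14,17), (17,18), (17,21), (21,23).
Pick (2,3); next start ≥ 3 → (6,9); next start ≥ 9 → (12,14); next start ≥ 14 → (14,17); next start ≥ 17 → (17,18); next start ≥ 18 → (21,23).
Selected 6 observations.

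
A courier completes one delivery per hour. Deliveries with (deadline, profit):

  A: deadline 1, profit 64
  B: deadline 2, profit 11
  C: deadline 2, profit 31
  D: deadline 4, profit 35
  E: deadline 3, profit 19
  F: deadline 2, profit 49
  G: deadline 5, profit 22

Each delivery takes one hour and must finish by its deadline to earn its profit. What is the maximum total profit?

189

Profit order: A=64 F=49 D=35 C=31 G=22 E=19 B=11
Assign: A→slot 1, F→slot 2, D→slot 4, C skipped, G→slot 5, E→slot 3, B skipped.
Slots: [1:A] [2:F] [3:E] [4:D] [5:G]
Profit = 64 + 49 + 19 + 35 + 22 = 189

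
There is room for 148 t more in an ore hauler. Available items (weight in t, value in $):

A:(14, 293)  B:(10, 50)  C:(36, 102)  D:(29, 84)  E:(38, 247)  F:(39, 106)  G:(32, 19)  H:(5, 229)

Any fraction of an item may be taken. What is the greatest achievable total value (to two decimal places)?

1048.49

Order: H (229/5=45.80) > A (293/14=20.93) > E (247/38=6.50) > B (50/10=5.00) > D (84/29=2.90) > C (102/36=2.83) > F (106/39=2.72) > G (19/32=0.59)
Fill: take H (5 @ 229) → take A (14 @ 293) → take E (38 @ 247) → take B (10 @ 50) → take D (29 @ 84) → take C (36 @ 102) → take 16/39 of F → 43.49; 148/148 used.
Total value = 1048.49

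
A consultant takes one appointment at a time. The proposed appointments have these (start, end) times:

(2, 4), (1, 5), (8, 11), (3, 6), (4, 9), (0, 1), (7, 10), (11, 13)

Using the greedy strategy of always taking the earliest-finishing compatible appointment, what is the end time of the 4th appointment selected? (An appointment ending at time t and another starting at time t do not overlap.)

Order by finish time; keep every interval that doesn't clash with the previous kept one.
Sorted by end: (0,1)  (2,4)  (1,5)  (3,6)  (4,9)  (7,10)  (8,11)  (11,13)
take (0,1); take (2,4); take (4,9); skip (8,11); take (11,13).
Selected: (0,1) (2,4) (4,9) (11,13)

13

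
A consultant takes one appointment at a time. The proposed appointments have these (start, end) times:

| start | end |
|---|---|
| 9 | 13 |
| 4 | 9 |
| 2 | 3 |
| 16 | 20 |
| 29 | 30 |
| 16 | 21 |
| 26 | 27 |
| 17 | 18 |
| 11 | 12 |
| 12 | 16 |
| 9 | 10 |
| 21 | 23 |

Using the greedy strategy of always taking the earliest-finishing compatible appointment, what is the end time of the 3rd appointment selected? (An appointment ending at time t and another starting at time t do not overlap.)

10

Sort by end time and greedily take each interval whose start is ≥ the last chosen end.
Sorted by end: (2,3)  (4,9)  (9,10)  (11,12)  (9,13)  (12,16)  (17,18)  (16,20)  (16,21)  (21,23)  (26,27)  (29,30)
take (2,3); take (4,9); take (9,10); take (11,12); skip (9,13); take (12,16); take (17,18); skip (16,20); take (21,23); take (26,27); take (29,30).
Selected: (2,3) (4,9) (9,10) (11,12) (12,16) (17,18) (21,23) (26,27) (29,30)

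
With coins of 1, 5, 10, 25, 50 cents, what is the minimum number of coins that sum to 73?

6

Greedy: take as many of the largest coin as possible, then repeat with the remainder.
73 − 1×50→23 − 2×10→3 − 3×1→0
Total coins = 1 + 2 + 3 = 6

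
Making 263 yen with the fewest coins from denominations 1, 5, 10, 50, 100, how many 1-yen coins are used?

3

263 = 2×100 + 1×50 + 1×10 + 3×1
Count of 1: 3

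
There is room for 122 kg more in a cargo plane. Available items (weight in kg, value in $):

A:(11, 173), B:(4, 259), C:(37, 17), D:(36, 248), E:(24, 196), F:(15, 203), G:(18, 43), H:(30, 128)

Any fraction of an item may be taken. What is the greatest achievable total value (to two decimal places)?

1211.78

Ratios (sorted): B 64.75, A 15.73, F 13.53, E 8.17, D 6.89, H 4.27, G 2.39, C 0.46
take B (4 @ 259); take A (11 @ 173); take F (15 @ 203); take E (24 @ 196); take D (36 @ 248); take H (30 @ 128); take 2/18 of G → 4.78. Capacity used 122/122.
Total value = 1211.78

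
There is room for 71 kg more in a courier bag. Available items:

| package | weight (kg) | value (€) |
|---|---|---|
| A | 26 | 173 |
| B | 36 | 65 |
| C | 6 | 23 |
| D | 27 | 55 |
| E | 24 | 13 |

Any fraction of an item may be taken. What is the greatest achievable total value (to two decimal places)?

272.67

Order: A (173/26=6.65) > C (23/6=3.83) > D (55/27=2.04) > B (65/36=1.81) > E (13/24=0.54)
Fill: take A (26 @ 173) → take C (6 @ 23) → take D (27 @ 55) → take 12/36 of B → 21.67; 71/71 used.
Total value = 272.67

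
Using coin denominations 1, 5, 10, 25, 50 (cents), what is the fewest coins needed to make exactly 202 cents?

Use the largest denomination that fits, subtract, and repeat.
202 = 4×50 + 2×1
Total coins = 4 + 2 = 6

6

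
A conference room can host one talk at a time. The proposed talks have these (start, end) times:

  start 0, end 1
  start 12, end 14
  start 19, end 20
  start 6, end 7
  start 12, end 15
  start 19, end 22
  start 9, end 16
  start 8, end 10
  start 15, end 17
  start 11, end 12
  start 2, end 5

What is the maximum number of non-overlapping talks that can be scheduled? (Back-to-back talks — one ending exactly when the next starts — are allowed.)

Sorted by end: (0,1)  (2,5)  (6,7)  (8,10)  (11,12)  (12,14)  (12,15)  (9,16)  (15,17)  (19,20)  (19,22)
take (0,1); take (2,5); take (6,7); take (8,10); take (11,12); take (12,14); take (15,17); take (19,20).
Selected 8 talks.

8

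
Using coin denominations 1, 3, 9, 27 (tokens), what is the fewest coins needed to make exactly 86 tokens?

86 − 3×27→5 − 1×3→2 − 2×1→0
Total coins = 3 + 1 + 2 = 6

6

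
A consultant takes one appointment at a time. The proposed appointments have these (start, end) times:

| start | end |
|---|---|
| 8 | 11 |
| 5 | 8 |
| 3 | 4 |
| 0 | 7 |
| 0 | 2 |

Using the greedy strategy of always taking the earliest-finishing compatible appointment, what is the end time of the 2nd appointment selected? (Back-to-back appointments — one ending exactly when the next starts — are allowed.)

4

By end time: (0,2), (3,4), (0,7), (5,8), (8,11).
Pick (0,2); next start ≥ 2 → (3,4); next start ≥ 4 → (5,8); next start ≥ 8 → (8,11).
Selected: (0,2) (3,4) (5,8) (8,11)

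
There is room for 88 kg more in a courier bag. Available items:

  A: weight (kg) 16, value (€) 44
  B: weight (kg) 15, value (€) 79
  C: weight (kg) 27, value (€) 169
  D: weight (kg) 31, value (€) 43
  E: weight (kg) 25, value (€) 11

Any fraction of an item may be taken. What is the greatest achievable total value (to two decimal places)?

Sort by value per unit weight and fill in that order.
Order: C (169/27=6.26) > B (79/15=5.27) > A (44/16=2.75) > D (43/31=1.39) > E (11/25=0.44)
Fill: take C (27 @ 169) → take B (15 @ 79) → take A (16 @ 44) → take 30/31 of D → 41.61; 88/88 used.
Total value = 333.61

333.61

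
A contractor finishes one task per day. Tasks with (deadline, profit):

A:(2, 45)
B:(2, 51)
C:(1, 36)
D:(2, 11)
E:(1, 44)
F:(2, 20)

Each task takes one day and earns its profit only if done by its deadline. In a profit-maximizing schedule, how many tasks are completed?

Sort by profit descending; place each in the latest free slot ≤ its deadline.
By profit: B(d2,51), A(d2,45), E(d1,44), C(d1,36), F(d2,20), D(d2,11)
B→slot 2; A→slot 1; E skipped; C skipped; F skipped; D skipped.
2 of 6 scheduled.

2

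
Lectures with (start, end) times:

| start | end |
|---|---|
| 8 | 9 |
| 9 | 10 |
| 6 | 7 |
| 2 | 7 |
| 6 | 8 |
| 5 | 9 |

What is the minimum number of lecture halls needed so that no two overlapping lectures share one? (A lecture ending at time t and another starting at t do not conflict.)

4

Events (time:±→running): 2:+→1 5:+→2 6:+→3 6:+→4 … peak 4.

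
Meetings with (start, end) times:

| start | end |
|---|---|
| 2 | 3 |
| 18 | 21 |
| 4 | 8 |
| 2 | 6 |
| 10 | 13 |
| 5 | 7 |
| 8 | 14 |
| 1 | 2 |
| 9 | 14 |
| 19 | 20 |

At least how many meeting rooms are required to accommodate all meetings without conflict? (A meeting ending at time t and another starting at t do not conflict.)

Events (time:±→running): 1:+→1 2:-→0 2:+→1 2:+→2 3:-→1 4:+→2 5:+→3 … peak 3.

3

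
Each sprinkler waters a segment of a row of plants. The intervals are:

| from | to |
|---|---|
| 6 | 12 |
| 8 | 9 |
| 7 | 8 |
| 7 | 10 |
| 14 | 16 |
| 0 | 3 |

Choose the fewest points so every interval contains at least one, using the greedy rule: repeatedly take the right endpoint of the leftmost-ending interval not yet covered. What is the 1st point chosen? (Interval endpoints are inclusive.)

Process intervals by earliest right end; each time one isn't hit yet, stab at its right endpoint.
Sorted: [0,3] [7,8] [8,9] [7,10] [6,12] [14,16]
{[0,3]} hit by 3; {[7,8],[8,9],[7,10],[6,12]} hit by 8; {[14,16]} hit by 16.
Points: 3, 8, 16 (3 total).

3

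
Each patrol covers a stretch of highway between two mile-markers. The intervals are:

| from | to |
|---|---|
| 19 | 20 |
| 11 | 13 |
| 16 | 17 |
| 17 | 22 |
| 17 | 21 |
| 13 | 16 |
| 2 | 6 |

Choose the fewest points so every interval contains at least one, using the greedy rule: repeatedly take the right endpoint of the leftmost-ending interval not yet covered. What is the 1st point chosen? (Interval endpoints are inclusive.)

Sort by right endpoint; whenever an interval is uncovered, place a point at its right end.
By right end: [2,6]  [11,13]  [13,16]  [16,17]  [19,20]  [17,21]  [17,22]
[2,6] uncovered → point at 6; [11,13] uncovered → point at 13; [16,17] uncovered → point at 17; [19,20] uncovered → point at 20.
Points: 6, 13, 17, 20 (4 total).

6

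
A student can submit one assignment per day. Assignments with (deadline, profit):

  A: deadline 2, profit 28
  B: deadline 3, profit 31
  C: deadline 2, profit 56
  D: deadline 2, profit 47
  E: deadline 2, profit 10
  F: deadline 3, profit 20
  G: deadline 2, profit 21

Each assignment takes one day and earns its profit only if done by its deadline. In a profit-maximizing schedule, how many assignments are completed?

3

Take jobs in profit order; each goes to the latest open slot no later than its deadline.
By profit: C(d2,56), D(d2,47), B(d3,31), A(d2,28), G(d2,21), F(d3,20), E(d2,10)
C→slot 2; D→slot 1; B→slot 3; A skipped; G skipped; F skipped; E skipped.
3 of 7 scheduled.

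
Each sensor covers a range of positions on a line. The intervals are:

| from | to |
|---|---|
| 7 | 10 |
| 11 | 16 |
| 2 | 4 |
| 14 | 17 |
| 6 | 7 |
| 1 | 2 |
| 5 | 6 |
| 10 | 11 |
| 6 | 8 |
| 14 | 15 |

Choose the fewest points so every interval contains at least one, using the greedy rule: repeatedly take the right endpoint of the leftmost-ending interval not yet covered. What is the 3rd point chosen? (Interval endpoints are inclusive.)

Sort by right endpoint; whenever an interval is uncovered, place a point at its right end.
Sorted: [1,2] [2,4] [5,6] [6,7] [6,8] [7,10] [10,11] [14,15] [11,16] [14,17]
{[1,2],[2,4]} hit by 2; {[5,6],[6,7],[6,8]} hit by 6; {[7,10],[10,11]} hit by 10; {[14,15],[11,16],[14,17]} hit by 15.
Points: 2, 6, 10, 15 (4 total).

10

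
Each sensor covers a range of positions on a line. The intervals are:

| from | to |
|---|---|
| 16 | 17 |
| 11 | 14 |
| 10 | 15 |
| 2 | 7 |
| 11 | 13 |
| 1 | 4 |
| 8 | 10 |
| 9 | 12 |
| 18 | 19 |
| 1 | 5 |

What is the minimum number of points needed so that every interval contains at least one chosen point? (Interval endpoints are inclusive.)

5

Sorted: [1,4] [1,5] [2,7] [8,10] [9,12] [11,13] [11,14] [10,15] [16,17] [18,19]
{[1,4],[1,5],[2,7]} hit by 4; {[8,10],[9,12]} hit by 10; {[11,13],[11,14],[10,15]} hit by 13; {[16,17]} hit by 17; {[18,19]} hit by 19.
Points: 4, 10, 13, 17, 19 (5 total).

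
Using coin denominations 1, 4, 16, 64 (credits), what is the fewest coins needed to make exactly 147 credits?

6

Greedy: take as many of the largest coin as possible, then repeat with the remainder.
147 − 2×64→19 − 1×16→3 − 3×1→0
Total coins = 2 + 1 + 3 = 6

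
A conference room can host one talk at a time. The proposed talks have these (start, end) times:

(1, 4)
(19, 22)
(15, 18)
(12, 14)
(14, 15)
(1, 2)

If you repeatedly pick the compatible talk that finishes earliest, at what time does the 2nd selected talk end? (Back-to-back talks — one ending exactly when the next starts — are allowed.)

14

Sorted by end: (1,2)  (1,4)  (12,14)  (14,15)  (15,18)  (19,22)
take (1,2); take (12,14); take (14,15); take (15,18); take (19,22).
Selected: (1,2) (12,14) (14,15) (15,18) (19,22)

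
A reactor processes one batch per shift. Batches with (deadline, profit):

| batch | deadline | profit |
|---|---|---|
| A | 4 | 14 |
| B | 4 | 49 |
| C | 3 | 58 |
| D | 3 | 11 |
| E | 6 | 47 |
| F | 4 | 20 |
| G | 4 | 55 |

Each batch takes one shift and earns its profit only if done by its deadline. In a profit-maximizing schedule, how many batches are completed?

By profit: C(d3,58), G(d4,55), B(d4,49), E(d6,47), F(d4,20), A(d4,14), D(d3,11)
C→slot 3; G→slot 4; B→slot 2; E→slot 6; F→slot 1; A skipped; D skipped.
5 of 7 scheduled.

5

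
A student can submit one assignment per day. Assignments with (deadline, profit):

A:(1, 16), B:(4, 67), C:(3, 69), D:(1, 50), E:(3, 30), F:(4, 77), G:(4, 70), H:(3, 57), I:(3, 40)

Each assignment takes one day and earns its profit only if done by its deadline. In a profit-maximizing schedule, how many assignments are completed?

4

Sort by profit descending; place each in the latest free slot ≤ its deadline.
By profit: F(d4,77), G(d4,70), C(d3,69), B(d4,67), H(d3,57), D(d1,50), I(d3,40), E(d3,30), A(d1,16)
F→slot 4; G→slot 3; C→slot 2; B→slot 1; H skipped; D skipped; I skipped; E skipped; A skipped.
4 of 9 scheduled.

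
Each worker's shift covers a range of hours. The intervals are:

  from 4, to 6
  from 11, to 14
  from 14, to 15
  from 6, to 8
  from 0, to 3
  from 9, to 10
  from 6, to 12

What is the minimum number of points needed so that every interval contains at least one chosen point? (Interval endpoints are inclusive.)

4

Sort by right endpoint; whenever an interval is uncovered, place a point at its right end.
Sorted: [0,3] [4,6] [6,8] [9,10] [6,12] [11,14] [14,15]
{[0,3]} hit by 3; {[4,6],[6,8]} hit by 6; {[9,10],[6,12]} hit by 10; {[11,14],[14,15]} hit by 14.
Points: 3, 6, 10, 14 (4 total).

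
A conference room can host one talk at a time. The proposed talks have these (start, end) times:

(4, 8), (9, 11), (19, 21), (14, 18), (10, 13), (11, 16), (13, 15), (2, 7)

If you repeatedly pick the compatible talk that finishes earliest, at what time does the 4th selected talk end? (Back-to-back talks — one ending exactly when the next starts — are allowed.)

Sort by end time and greedily take each interval whose start is ≥ the last chosen end.
By end time: (2,7), (4,8), (9,11), (10,13), (13,15), (11,16), (14,18), (19,21).
Pick (2,7); next start ≥ 7 → (9,11); next start ≥ 11 → (13,15); next start ≥ 15 → (19,21).
Selected: (2,7) (9,11) (13,15) (19,21)

21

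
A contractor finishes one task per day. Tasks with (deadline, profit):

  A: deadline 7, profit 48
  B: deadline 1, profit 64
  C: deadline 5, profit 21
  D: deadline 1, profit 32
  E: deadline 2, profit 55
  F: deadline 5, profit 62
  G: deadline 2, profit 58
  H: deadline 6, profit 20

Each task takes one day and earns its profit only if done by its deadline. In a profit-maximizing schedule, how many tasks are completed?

Profit order: B=64 F=62 G=58 E=55 A=48 D=32 C=21 H=20
Assign: B→slot 1, F→slot 5, G→slot 2, E skipped, A→slot 7, D skipped, C→slot 4, H→slot 6.
Slots: [1:B] [2:G] [4:C] [5:F] [6:H] [7:A]
6 of 8 scheduled.

6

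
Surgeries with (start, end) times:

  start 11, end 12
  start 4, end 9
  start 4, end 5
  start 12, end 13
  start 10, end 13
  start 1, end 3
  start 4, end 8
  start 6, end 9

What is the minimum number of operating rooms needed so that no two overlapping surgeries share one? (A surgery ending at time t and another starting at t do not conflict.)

The answer is the maximum number of intervals overlapping at any instant.
starts: [1, 4, 4, 4, 6, 10, 11, 12]
ends:   [3, 5, 8, 9, 9, 12, 13, 13]
s1→1 e3→0 s4→1 s4→2 s4→3  — peak 3.

3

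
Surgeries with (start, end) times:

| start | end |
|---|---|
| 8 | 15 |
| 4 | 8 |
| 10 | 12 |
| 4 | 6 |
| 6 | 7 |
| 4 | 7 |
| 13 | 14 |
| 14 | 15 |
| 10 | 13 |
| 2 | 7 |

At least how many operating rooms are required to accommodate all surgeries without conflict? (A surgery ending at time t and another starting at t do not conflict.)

4

Count concurrent intervals with a sweep; the peak is the room count.
Events (time:±→running): 2:+→1 4:+→2 4:+→3 4:+→4 … peak 4.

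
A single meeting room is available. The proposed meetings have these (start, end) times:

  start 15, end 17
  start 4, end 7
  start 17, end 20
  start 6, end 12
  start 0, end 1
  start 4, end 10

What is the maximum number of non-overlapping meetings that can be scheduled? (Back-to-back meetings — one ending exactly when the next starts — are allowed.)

4

Greedy by earliest finish: after sorting by end time, pick each interval compatible with the last pick.
Sorted by end: (0,1)  (4,7)  (4,10)  (6,12)  (15,17)  (17,20)
take (0,1); take (4,7); skip (4,10); skip (6,12); take (15,17); take (17,20).
Selected 4 meetings.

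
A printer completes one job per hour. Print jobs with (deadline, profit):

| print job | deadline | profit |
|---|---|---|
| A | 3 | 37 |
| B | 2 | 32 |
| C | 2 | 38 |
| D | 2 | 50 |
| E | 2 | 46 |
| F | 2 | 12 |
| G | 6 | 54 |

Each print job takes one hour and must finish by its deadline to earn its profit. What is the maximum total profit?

By profit: G(d6,54), D(d2,50), E(d2,46), C(d2,38), A(d3,37), B(d2,32), F(d2,12)
G→slot 6; D→slot 2; E→slot 1; C skipped; A→slot 3; B skipped; F skipped.
Profit = 46 + 50 + 37 + 54 = 187

187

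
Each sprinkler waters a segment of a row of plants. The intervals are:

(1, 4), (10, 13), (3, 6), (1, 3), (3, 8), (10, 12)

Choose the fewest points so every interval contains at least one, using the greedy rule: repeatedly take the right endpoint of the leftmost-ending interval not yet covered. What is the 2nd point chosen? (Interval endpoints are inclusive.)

12

By right end: [1,3]  [1,4]  [3,6]  [3,8]  [10,12]  [10,13]
[1,3] uncovered → point at 3; [10,12] uncovered → point at 12.
Points: 3, 12 (2 total).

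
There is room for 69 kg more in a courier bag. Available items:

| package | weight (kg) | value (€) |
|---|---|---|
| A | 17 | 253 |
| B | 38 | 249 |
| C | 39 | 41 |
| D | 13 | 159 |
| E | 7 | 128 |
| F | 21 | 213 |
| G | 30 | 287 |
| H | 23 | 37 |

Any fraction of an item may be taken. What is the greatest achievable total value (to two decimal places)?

Greedy by value/weight ratio, highest first.
Order: E (128/7=18.29) > A (253/17=14.88) > D (159/13=12.23) > F (213/21=10.14) > G (287/30=9.57) > B (249/38=6.55) > H (37/23=1.61) > C (41/39=1.05)
Fill: take E (7 @ 128) → take A (17 @ 253) → take D (13 @ 159) → take F (21 @ 213) → take 11/30 of G → 105.23; 69/69 used.
Total value = 858.23

858.23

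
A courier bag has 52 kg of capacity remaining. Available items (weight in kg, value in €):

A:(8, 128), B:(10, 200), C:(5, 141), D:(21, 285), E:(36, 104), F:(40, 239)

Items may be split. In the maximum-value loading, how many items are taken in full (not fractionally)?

Order: C (141/5=28.20) > B (200/10=20.00) > A (128/8=16.00) > D (285/21=13.57) > F (239/40=5.97) > E (104/36=2.89)
Fill: take C (5 @ 141) → take B (10 @ 200) → take A (8 @ 128) → take D (21 @ 285) → take 8/40 of F → 47.80; 52/52 used.
4 item(s) taken whole; one partial (take 8/40 of F).

4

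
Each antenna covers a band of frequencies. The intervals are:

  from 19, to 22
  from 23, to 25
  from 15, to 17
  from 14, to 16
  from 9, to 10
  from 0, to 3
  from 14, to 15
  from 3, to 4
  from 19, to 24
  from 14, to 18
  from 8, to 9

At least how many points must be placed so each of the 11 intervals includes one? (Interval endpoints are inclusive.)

Sort by right endpoint; whenever an interval is uncovered, place a point at its right end.
Sorted: [0,3] [3,4] [8,9] [9,10] [14,15] [14,16] [15,17] [14,18] [19,22] [19,24] [23,25]
{[0,3],[3,4]} hit by 3; {[8,9],[9,10]} hit by 9; {[14,15],[14,16],[15,17],[14,18]} hit by 15; {[19,22],[19,24]} hit by 22; {[23,25]} hit by 25.
Points: 3, 9, 15, 22, 25 (5 total).

5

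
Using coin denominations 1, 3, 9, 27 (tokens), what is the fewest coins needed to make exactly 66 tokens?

Use the largest denomination that fits, subtract, and repeat.
66 = 2×27 + 1×9 + 1×3
Total coins = 2 + 1 + 1 = 4

4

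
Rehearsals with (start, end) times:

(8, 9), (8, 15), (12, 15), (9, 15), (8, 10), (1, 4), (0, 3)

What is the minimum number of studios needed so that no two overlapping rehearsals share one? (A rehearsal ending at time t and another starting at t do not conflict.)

3

Count concurrent intervals with a sweep; the peak is the room count.
starts: [0, 1, 8, 8, 8, 9, 12]
ends:   [3, 4, 9, 10, 15, 15, 15]
s0→1 s1→2 e3→1 e4→0 s8→1 s8→2 s8→3  — peak 3.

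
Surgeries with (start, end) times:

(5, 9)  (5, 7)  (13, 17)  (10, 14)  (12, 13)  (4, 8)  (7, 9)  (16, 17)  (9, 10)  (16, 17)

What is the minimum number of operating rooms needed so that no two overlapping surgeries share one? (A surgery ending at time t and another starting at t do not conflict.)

Count concurrent intervals with a sweep; the peak is the room count.
starts: [4, 5, 5, 7, 9, 10, 12, 13, 16, 16]
ends:   [7, 8, 9, 9, 10, 13, 14, 17, 17, 17]
s4→1 s5→2 s5→3  — peak 3.

3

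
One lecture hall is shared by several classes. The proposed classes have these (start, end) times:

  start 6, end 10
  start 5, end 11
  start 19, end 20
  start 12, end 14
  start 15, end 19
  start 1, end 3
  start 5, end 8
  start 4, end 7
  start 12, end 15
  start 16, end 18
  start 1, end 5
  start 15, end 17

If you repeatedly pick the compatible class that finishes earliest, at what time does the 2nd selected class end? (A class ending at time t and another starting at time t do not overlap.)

7

Order by finish time; keep every interval that doesn't clash with the previous kept one.
Sorted by end: (1,3)  (1,5)  (4,7)  (5,8)  (6,10)  (5,11)  (12,14)  (12,15)  (15,17)  (16,18)  (15,19)  (19,20)
take (1,3); take (4,7); skip (5,8); skip (5,11); take (12,14); take (15,17); skip (15,19); take (19,20).
Selected: (1,3) (4,7) (12,14) (15,17) (19,20)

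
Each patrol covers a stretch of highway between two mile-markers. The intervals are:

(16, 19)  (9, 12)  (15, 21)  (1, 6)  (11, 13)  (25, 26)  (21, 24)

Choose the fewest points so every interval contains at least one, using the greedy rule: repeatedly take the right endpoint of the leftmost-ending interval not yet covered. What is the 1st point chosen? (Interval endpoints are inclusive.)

6

Process intervals by earliest right end; each time one isn't hit yet, stab at its right endpoint.
By right end: [1,6]  [9,12]  [11,13]  [16,19]  [15,21]  [21,24]  [25,26]
[1,6] uncovered → point at 6; [9,12] uncovered → point at 12; [16,19] uncovered → point at 19; [21,24] uncovered → point at 24; [25,26] uncovered → point at 26.
Points: 6, 12, 19, 24, 26 (5 total).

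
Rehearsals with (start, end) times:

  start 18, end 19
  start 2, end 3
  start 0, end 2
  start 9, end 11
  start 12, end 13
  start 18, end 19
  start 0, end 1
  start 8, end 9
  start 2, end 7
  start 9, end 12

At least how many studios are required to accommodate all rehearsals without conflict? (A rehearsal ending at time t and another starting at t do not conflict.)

2

starts: [0, 0, 2, 2, 8, 9, 9, 12, 18, 18]
ends:   [1, 2, 3, 7, 9, 11, 12, 13, 19, 19]
s0→1 s0→2  — peak 2.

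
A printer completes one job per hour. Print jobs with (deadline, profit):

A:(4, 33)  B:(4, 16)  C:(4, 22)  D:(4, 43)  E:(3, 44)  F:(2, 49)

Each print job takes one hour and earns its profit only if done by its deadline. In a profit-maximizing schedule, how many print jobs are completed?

Take jobs in profit order; each goes to the latest open slot no later than its deadline.
Profit order: F=49 E=44 D=43 A=33 C=22 B=16
Assign: F→slot 2, E→slot 3, D→slot 4, A→slot 1, C skipped, B skipped.
Slots: [1:A] [2:F] [3:E] [4:D]
4 of 6 scheduled.

4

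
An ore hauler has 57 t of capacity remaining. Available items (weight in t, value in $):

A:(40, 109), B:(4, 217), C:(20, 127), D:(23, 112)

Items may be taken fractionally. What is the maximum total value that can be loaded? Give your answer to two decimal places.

Order: B (217/4=54.25) > C (127/20=6.35) > D (112/23=4.87) > A (109/40=2.73)
Fill: take B (4 @ 217) → take C (20 @ 127) → take D (23 @ 112) → take 10/40 of A → 27.25; 57/57 used.
Total value = 483.25

483.25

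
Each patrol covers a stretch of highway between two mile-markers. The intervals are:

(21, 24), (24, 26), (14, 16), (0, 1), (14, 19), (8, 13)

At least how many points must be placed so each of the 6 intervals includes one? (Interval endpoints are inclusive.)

Process intervals by earliest right end; each time one isn't hit yet, stab at its right endpoint.
Sorted: [0,1] [8,13] [14,16] [14,19] [21,24] [24,26]
{[0,1]} hit by 1; {[8,13]} hit by 13; {[14,16],[14,19]} hit by 16; {[21,24],[24,26]} hit by 24.
Points: 1, 13, 16, 24 (4 total).

4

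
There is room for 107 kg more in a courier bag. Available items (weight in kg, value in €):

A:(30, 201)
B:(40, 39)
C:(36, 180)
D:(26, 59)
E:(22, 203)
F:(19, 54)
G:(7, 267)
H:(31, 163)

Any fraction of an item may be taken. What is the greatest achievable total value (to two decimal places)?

919.00

Sort by value per unit weight and fill in that order.
Ratios (sorted): G 38.14, E 9.23, A 6.70, H 5.26, C 5.00, F 2.84, D 2.27, B 0.97
take G (7 @ 267); take E (22 @ 203); take A (30 @ 201); take H (31 @ 163); take 17/36 of C → 85.00. Capacity used 107/107.
Total value = 919.00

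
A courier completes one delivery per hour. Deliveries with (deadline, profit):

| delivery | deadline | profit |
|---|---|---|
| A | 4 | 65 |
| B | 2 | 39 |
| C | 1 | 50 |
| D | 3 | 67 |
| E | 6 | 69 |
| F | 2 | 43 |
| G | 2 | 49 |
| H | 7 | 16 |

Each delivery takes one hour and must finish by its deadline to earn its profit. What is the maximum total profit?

316

Sort by profit descending; place each in the latest free slot ≤ its deadline.
By profit: E(d6,69), D(d3,67), A(d4,65), C(d1,50), G(d2,49), F(d2,43), B(d2,39), H(d7,16)
E→slot 6; D→slot 3; A→slot 4; C→slot 1; G→slot 2; F skipped; B skipped; H→slot 7.
Profit = 50 + 49 + 67 + 65 + 69 + 16 = 316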